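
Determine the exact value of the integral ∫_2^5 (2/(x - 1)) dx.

log(16)

An antiderivative is F(x) = 2*log(x - 1).
Then F(5) - F(2) = (log(16)) - (0) = log(16).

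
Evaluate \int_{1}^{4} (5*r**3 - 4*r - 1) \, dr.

By the power rule, an antiderivative is F(r) = 5*r**4/4 - 2*r**2 - r.
Then F(4) - F(1) = (284) - (-7/4) = 1143/4.

1143/4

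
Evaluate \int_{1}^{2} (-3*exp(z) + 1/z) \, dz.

An antiderivative is F(z) = -3*exp(z) + log(z).
Then F(2) - F(1) = (-3*exp(2) + log(2)) - (-3*exp(1)) = -3*exp(2) + log(2) + 3*exp(1).

-3*exp(2) + log(2) + 3*exp(1)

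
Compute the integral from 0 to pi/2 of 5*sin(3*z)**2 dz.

5*pi/4

Use the identity sin^2(3*z) = (1 - cos(6*z))/2.
An antiderivative is F(z) = 5*z/2 - 5*sin(6*z)/12.
Then F(pi/2) - F(0) = (5*pi/4) - (0) = 5*pi/4.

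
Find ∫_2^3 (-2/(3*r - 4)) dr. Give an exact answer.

An antiderivative is F(r) = -2*log(3*r - 4)/3.
Then F(3) - F(2) = (-2*log(5)/3) - (-2*log(2)/3) = -2*log(5)/3 + 2*log(2)/3.

-2*log(5)/3 + 2*log(2)/3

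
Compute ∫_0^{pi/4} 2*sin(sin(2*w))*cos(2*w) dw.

Let u = sin(2*w), so du = 2*cos(2*w) dw. When w = 0, u = 0; when w = pi/4, u = 1.
The integral becomes ∫ sin(u) du from 0 to 1, with antiderivative -cos(u).
Back in w: F(w) = -cos(sin(2*w)).
Then F(pi/4) - F(0) = (-cos(1)) - (-1) = 1 - cos(1).

1 - cos(1)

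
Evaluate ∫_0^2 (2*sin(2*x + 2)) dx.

Let u = 2*x + 2, so du = 2 dx. When x = 0, u = 2; when x = 2, u = 6.
The integral becomes ∫ sin(u) du from 2 to 6, with antiderivative -cos(u).
Back in x: F(x) = -cos(2*x + 2).
Then F(2) - F(0) = (-cos(6)) - (-cos(2)) = -cos(6) + cos(2).

-cos(6) + cos(2)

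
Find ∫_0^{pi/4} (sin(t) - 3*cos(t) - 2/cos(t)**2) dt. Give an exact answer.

An antiderivative is F(t) = -3*sin(t) - cos(t) - 2*tan(t).
Then F(pi/4) - F(0) = (-2*sqrt(2) - 2) - (-1) = -2*sqrt(2) - 1.

-2*sqrt(2) - 1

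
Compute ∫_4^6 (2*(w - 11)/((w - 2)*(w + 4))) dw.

-13*log(2) + 5*log(5)

Factor the denominator: w**2 + 2*w - 8 = (w + 4)(w - 2).
Partial fractions: 2*(w - 11)/((w - 2)*(w + 4)) = 5/(w + 4) - 3/(w - 2).
An antiderivative is F(w) = -3*log(w - 2) + 5*log(w + 4).
Then F(6) - F(4) = (-log(2) + 5*log(5)) - (12*log(2)) = -13*log(2) + 5*log(5).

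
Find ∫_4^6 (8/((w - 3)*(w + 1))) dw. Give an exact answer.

-2*log(7) + 2*log(3) + 2*log(5)

Factor the denominator: w**2 - 2*w - 3 = (w + 1)(w - 3).
Partial fractions: 8/((w - 3)*(w + 1)) = -2/(w + 1) + 2/(w - 3).
An antiderivative is F(w) = 2*log(w - 3) - 2*log(w + 1).
Then F(6) - F(4) = (log(9/49)) - (-log(25)) = -2*log(7) + 2*log(3) + 2*log(5).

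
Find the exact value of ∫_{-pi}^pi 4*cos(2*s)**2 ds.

Use the identity cos^2(2*s) = (1 + cos(4*s))/2.
An antiderivative is F(s) = 2*s + sin(4*s)/2.
Then F(pi) - F(-pi) = (2*pi) - (-2*pi) = 4*pi.

4*pi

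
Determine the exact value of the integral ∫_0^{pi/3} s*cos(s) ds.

Integrate by parts once (u = s, dv = cos(s) ds).
An antiderivative is F(s) = s*sin(s) + cos(s).
Then F(pi/3) - F(0) = (1/2 + sqrt(3)*pi/6) - (1) = -1/2 + sqrt(3)*pi/6.

-1/2 + sqrt(3)*pi/6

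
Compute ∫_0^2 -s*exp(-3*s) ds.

Integrate by parts once (u = s, dv = -exp(-3*s) ds).
An antiderivative is F(s) = (3*s + 1)*exp(-3*s)/9.
Then F(2) - F(0) = (7*exp(-6)/9) - (1/9) = (7 - exp(6))*exp(-6)/9.

(7 - exp(6))*exp(-6)/9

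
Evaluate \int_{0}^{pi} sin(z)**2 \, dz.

pi/2

Use the identity sin^2(z) = (1 - cos(2*z))/2.
An antiderivative is F(z) = z/2 - sin(2*z)/4.
Then F(pi) - F(0) = (pi/2) - (0) = pi/2.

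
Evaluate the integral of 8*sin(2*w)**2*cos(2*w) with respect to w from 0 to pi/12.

1/6

Let u = sin(2*w), so du = 2*cos(2*w) dw. When w = 0, u = 0; when w = pi/12, u = 1/2.
The integral becomes 4·∫ u**2 du from 0 to 1/2, with antiderivative 4*u**3/3.
Back in w: F(w) = 4*sin(2*w)**3/3.
Then F(pi/12) - F(0) = (1/6) - (0) = 1/6.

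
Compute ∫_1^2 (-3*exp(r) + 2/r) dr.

-3*exp(2) + log(4) + 3*exp(1)

An antiderivative is F(r) = -3*exp(r) + 2*log(r).
Then F(2) - F(1) = (-3*exp(2) + log(4)) - (-3*exp(1)) = -3*exp(2) + log(4) + 3*exp(1).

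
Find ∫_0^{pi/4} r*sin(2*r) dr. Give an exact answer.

1/4

Integrate by parts once (u = r, dv = sin(2*r) dr).
An antiderivative is F(r) = -r*cos(2*r)/2 + sin(2*r)/4.
Then F(pi/4) - F(0) = (1/4) - (0) = 1/4.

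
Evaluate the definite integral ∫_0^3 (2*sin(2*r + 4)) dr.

cos(4) - cos(10)

Let u = 2*r + 4, so du = 2 dr. When r = 0, u = 4; when r = 3, u = 10.
The integral becomes ∫ sin(u) du from 4 to 10, with antiderivative -cos(u).
Back in r: F(r) = -cos(2*r + 4).
Then F(3) - F(0) = (-cos(10)) - (-cos(4)) = cos(4) - cos(10).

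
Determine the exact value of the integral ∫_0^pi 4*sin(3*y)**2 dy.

2*pi

Use the identity sin^2(3*y) = (1 - cos(6*y))/2.
An antiderivative is F(y) = 2*y - sin(6*y)/3.
Then F(pi) - F(0) = (2*pi) - (0) = 2*pi.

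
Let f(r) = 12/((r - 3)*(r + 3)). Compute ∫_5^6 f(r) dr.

Factor the denominator: r**2 - 9 = (r + 3)(r - 3).
Partial fractions: 12/((r - 3)*(r + 3)) = -2/(r + 3) + 2/(r - 3).
An antiderivative is F(r) = 2*log(r - 3) - 2*log(r + 3).
Then F(6) - F(5) = (-log(9)) - (-log(16)) = log(16/9).

log(16/9)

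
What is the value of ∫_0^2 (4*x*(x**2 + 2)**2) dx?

416/3

Let u = x**2 + 2, so du = 2*x dx. When x = 0, u = 2; when x = 2, u = 6.
The integral becomes 2·∫ u**2 du from 2 to 6, with antiderivative 2*u**3/3.
Back in x: F(x) = 2*(x**2 + 2)**3/3.
Then F(2) - F(0) = (144) - (16/3) = 416/3.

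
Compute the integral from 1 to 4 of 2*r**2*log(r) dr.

Integrate by parts once (u = ln r, dv = 2*r**2 dr).
An antiderivative is F(r) = 2*r**3*(3*log(r) - 1)/9.
Then F(4) - F(1) = (-128/9 + 256*log(2)/3) - (-2/9) = -14 + 256*log(2)/3.

-14 + 256*log(2)/3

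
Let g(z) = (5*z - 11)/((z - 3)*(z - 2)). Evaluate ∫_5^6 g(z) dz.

log(27/4)

Factor the denominator: z**2 - 5*z + 6 = (z - 2)(z - 3).
Partial fractions: (5*z - 11)/((z - 3)*(z - 2)) = 1/(z - 2) + 4/(z - 3).
An antiderivative is F(z) = 4*log(z - 3) + log(z - 2).
Then F(6) - F(5) = (2*log(2) + 4*log(3)) - (log(48)) = log(27/4).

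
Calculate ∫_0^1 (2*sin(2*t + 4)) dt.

Let u = 2*t + 4, so du = 2 dt. When t = 0, u = 4; when t = 1, u = 6.
The integral becomes ∫ sin(u) du from 4 to 6, with antiderivative -cos(u).
Back in t: F(t) = -cos(2*t + 4).
Then F(1) - F(0) = (-cos(6)) - (-cos(4)) = -cos(6) + cos(4).

-cos(6) + cos(4)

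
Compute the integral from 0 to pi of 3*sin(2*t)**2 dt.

3*pi/2

Use the identity sin^2(2*t) = (1 - cos(4*t))/2.
An antiderivative is F(t) = 3*t/2 - 3*sin(4*t)/8.
Then F(pi) - F(0) = (3*pi/2) - (0) = 3*pi/2.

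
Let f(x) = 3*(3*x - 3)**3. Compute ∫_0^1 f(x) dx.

-81/4

Let u = 3*x - 3, so du = 3 dx. When x = 0, u = -3; when x = 1, u = 0.
The integral becomes ∫ u**3 du from -3 to 0, with antiderivative u**4/4.
Back in x: F(x) = (3*x - 3)**4/4.
Then F(1) - F(0) = (0) - (81/4) = -81/4.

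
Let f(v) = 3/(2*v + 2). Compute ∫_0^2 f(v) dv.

An antiderivative is F(v) = 3*log(2*v + 2)/2.
Then F(2) - F(0) = (3*log(6)/2) - (3*log(2)/2) = 3*log(3)/2.

3*log(3)/2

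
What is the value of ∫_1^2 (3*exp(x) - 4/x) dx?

An antiderivative is F(x) = 3*exp(x) - 4*log(x).
Then F(2) - F(1) = (-log(16) + 3*exp(2)) - (3*exp(1)) = -3*exp(1) - log(16) + 3*exp(2).

-3*exp(1) - log(16) + 3*exp(2)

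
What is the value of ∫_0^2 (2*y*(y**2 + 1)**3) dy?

Let u = y**2 + 1, so du = 2*y dy. When y = 0, u = 1; when y = 2, u = 5.
The integral becomes ∫ u**3 du from 1 to 5, with antiderivative u**4/4.
Back in y: F(y) = (y**2 + 1)**4/4.
Then F(2) - F(0) = (625/4) - (1/4) = 156.

156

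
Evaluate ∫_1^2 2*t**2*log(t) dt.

Integrate by parts once (u = ln t, dv = 2*t**2 dt).
An antiderivative is F(t) = 2*t**3*(3*log(t) - 1)/9.
Then F(2) - F(1) = (-16/9 + 16*log(2)/3) - (-2/9) = -14/9 + 16*log(2)/3.

-14/9 + 16*log(2)/3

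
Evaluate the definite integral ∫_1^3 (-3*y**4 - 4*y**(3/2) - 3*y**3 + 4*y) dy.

By the power rule, an antiderivative is F(y) = -8*y**(5/2)/5 - 3*y**5/5 - 3*y**4/4 + 2*y**2.
Then F(3) - F(1) = (-3771/20 - 72*sqrt(3)/5) - (-19/20) = -938/5 - 72*sqrt(3)/5.

-938/5 - 72*sqrt(3)/5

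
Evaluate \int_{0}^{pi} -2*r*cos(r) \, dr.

4

Integrate by parts once (u = r, dv = -2*cos(r) dr).
An antiderivative is F(r) = -2*r*sin(r) - 2*cos(r).
Then F(pi) - F(0) = (2) - (-2) = 4.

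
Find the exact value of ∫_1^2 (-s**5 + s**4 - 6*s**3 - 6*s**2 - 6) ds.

By the power rule, an antiderivative is F(s) = -s**6/6 + s**5/5 - 3*s**4/2 - 2*s**3 - 6*s.
Then F(2) - F(1) = (-844/15) - (-142/15) = -234/5.

-234/5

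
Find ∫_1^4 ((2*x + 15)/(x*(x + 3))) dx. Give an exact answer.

-3*log(7) + 16*log(2)

Factor the denominator: x**2 + 3*x = (x + 3)x.
Partial fractions: (2*x + 15)/(x*(x + 3)) = -3/(x + 3) + 5/x.
An antiderivative is F(x) = 5*log(x) - 3*log(x + 3).
Then F(4) - F(1) = (-3*log(7) + 10*log(2)) - (-log(64)) = -3*log(7) + 16*log(2).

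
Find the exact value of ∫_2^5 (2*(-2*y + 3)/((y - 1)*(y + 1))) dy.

-log(8)

Factor the denominator: y**2 - 1 = (y + 1)(y - 1).
Partial fractions: 2*(-2*y + 3)/((y - 1)*(y + 1)) = -5/(y + 1) + 1/(y - 1).
An antiderivative is F(y) = log(y - 1) - 5*log(y + 1).
Then F(5) - F(2) = (-5*log(3) - 3*log(2)) - (-5*log(3)) = -log(8).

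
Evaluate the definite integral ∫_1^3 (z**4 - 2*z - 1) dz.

192/5

By the power rule, an antiderivative is F(z) = z**5/5 - z**2 - z.
Then F(3) - F(1) = (183/5) - (-9/5) = 192/5.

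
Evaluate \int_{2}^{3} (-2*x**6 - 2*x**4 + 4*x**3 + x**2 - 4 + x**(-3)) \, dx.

-1525313/2520

By the power rule, an antiderivative is F(x) = -2*x**7/7 - 2*x**5/5 + x**4 + x**3/3 - 4*x - 1/(2*x**2).
Then F(3) - F(2) = (-405791/630) - (-32617/840) = -1525313/2520.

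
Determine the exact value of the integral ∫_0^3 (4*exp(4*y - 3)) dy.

Let u = 4*y - 3, so du = 4 dy. When y = 0, u = -3; when y = 3, u = 9.
The integral becomes ∫ exp(u) du from -3 to 9, with antiderivative exp(u).
Back in y: F(y) = exp(4*y - 3).
Then F(3) - F(0) = (exp(9)) - (exp(-3)) = -(1 - exp(12))*exp(-3).

-(1 - exp(12))*exp(-3)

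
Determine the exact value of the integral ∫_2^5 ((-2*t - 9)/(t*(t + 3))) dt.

-4*log(5) + 6*log(2)

Factor the denominator: t**2 + 3*t = (t + 3)t.
Partial fractions: (-2*t - 9)/(t*(t + 3)) = 1/(t + 3) - 3/t.
An antiderivative is F(t) = -3*log(t) + log(t + 3).
Then F(5) - F(2) = (-3*log(5) + 3*log(2)) - (log(5/8)) = -4*log(5) + 6*log(2).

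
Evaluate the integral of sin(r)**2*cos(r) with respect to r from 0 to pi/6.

Let u = sin(r), so du = cos(r) dr. When r = 0, u = 0; when r = pi/6, u = 1/2.
The integral becomes ∫ u**2 du from 0 to 1/2, with antiderivative u**3/3.
Back in r: F(r) = sin(r)**3/3.
Then F(pi/6) - F(0) = (1/24) - (0) = 1/24.

1/24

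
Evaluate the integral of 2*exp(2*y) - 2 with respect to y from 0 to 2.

An antiderivative is F(y) = exp(2*y) - 2*y.
Then F(2) - F(0) = (-4 + exp(4)) - (1) = -5 + exp(4).

-5 + exp(4)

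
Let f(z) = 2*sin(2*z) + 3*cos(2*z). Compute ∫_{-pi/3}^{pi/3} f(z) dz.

An antiderivative is F(z) = 3*sin(2*z)/2 - cos(2*z).
Then F(pi/3) - F(-pi/3) = (1/2 + 3*sqrt(3)/4) - (1/2 - 3*sqrt(3)/4) = 3*sqrt(3)/2.

3*sqrt(3)/2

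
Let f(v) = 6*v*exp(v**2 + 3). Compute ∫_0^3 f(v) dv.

-3*(1 - exp(9))*exp(3)

Let u = v**2 + 3, so du = 2*v dv. When v = 0, u = 3; when v = 3, u = 12.
The integral becomes 3·∫ exp(u) du from 3 to 12, with antiderivative 3*exp(u).
Back in v: F(v) = 3*exp(v**2 + 3).
Then F(3) - F(0) = (3*exp(12)) - (3*exp(3)) = -3*(1 - exp(9))*exp(3).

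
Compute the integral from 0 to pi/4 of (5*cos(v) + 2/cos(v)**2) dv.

An antiderivative is F(v) = 5*sin(v) + 2*tan(v).
Then F(pi/4) - F(0) = (2 + 5*sqrt(2)/2) - (0) = 2 + 5*sqrt(2)/2.

2 + 5*sqrt(2)/2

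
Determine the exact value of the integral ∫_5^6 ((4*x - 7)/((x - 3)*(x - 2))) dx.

-7*log(2) + 6*log(3)

Factor the denominator: x**2 - 5*x + 6 = (x - 2)(x - 3).
Partial fractions: (4*x - 7)/((x - 3)*(x - 2)) = -1/(x - 2) + 5/(x - 3).
An antiderivative is F(x) = 5*log(x - 3) - log(x - 2).
Then F(6) - F(5) = (-2*log(2) + 5*log(3)) - (log(32/3)) = -7*log(2) + 6*log(3).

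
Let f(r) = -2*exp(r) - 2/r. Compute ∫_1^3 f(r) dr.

An antiderivative is F(r) = -2*exp(r) - 2*log(r).
Then F(3) - F(1) = (-2*exp(3) - 2*log(3)) - (-2*exp(1)) = -2*exp(3) - 2*log(3) + 2*exp(1).

-2*exp(3) - 2*log(3) + 2*exp(1)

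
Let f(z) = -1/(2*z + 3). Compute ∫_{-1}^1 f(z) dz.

An antiderivative is F(z) = -log(2*z + 3)/2.
Then F(1) - F(-1) = (-log(5)/2) - (0) = -log(5)/2.

-log(5)/2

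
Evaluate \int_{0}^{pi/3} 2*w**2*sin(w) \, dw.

-2 - pi**2/9 + 2*sqrt(3)*pi/3

Integrate by parts twice (u = w^2, dv = 2*sin(w) dw).
An antiderivative is F(w) = -2*w**2*cos(w) + 4*w*sin(w) + 4*cos(w).
Then F(pi/3) - F(0) = (-pi**2/9 + 2 + 2*sqrt(3)*pi/3) - (4) = -2 - pi**2/9 + 2*sqrt(3)*pi/3.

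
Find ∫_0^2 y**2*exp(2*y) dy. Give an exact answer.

-1/4 + 5*exp(4)/4

Integrate by parts twice (u = y^2, dv = exp(2*y) dy).
An antiderivative is F(y) = (2*y**2 - 2*y + 1)*exp(2*y)/4.
Then F(2) - F(0) = (5*exp(4)/4) - (1/4) = -1/4 + 5*exp(4)/4.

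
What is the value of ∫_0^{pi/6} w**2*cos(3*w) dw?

Integrate by parts twice (u = w^2, dv = cos(3*w) dw).
An antiderivative is F(w) = w**2*sin(3*w)/3 + 2*w*cos(3*w)/9 - 2*sin(3*w)/27.
Then F(pi/6) - F(0) = (-2/27 + pi**2/108) - (0) = -2/27 + pi**2/108.

-2/27 + pi**2/108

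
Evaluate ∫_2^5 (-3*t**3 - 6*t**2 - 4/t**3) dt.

By the power rule, an antiderivative is F(t) = -3*t**4/4 - 2*t**3 + 2/t**2.
Then F(5) - F(2) = (-71867/100) - (-55/2) = -69117/100.

-69117/100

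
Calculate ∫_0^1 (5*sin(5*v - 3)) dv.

cos(3) - cos(2)

Let u = 5*v - 3, so du = 5 dv. When v = 0, u = -3; when v = 1, u = 2.
The integral becomes ∫ sin(u) du from -3 to 2, with antiderivative -cos(u).
Back in v: F(v) = -cos(5*v - 3).
Then F(1) - F(0) = (-cos(2)) - (-cos(3)) = cos(3) - cos(2).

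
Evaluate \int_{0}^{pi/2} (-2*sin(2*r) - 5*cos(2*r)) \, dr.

-2

An antiderivative is F(r) = -5*sin(2*r)/2 + cos(2*r).
Then F(pi/2) - F(0) = (-1) - (1) = -2.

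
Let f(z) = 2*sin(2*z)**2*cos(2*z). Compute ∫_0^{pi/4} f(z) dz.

1/3

Let u = sin(2*z), so du = 2*cos(2*z) dz. When z = 0, u = 0; when z = pi/4, u = 1.
The integral becomes ∫ u**2 du from 0 to 1, with antiderivative u**3/3.
Back in z: F(z) = sin(2*z)**3/3.
Then F(pi/4) - F(0) = (1/3) - (0) = 1/3.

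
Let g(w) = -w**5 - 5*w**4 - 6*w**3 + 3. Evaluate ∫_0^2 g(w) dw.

-182/3

By the power rule, an antiderivative is F(w) = -w**6/6 - w**5 - 3*w**4/2 + 3*w.
Then F(2) - F(0) = (-182/3) - (0) = -182/3.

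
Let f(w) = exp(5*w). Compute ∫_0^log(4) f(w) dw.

Let u = exp(w), so du = exp(w) dw. When w = 0, u = 1; when w = log(4), u = 4.
The integral becomes ∫ u**4 du from 1 to 4, with antiderivative u**5/5.
Back in w: F(w) = exp(5*w)/5.
Then F(log(4)) - F(0) = (1024/5) - (1/5) = 1023/5.

1023/5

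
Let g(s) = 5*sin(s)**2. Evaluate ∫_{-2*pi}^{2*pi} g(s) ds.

10*pi

Use the identity sin^2(s) = (1 - cos(2*s))/2.
An antiderivative is F(s) = 5*s/2 - 5*sin(2*s)/4.
Then F(2*pi) - F(-2*pi) = (5*pi) - (-5*pi) = 10*pi.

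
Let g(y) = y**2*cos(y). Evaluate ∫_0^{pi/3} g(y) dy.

Integrate by parts twice (u = y^2, dv = cos(y) dy).
An antiderivative is F(y) = y**2*sin(y) + 2*y*cos(y) - 2*sin(y).
Then F(pi/3) - F(0) = (-sqrt(3) + sqrt(3)*pi**2/18 + pi/3) - (0) = -sqrt(3) + sqrt(3)*pi**2/18 + pi/3.

-sqrt(3) + sqrt(3)*pi**2/18 + pi/3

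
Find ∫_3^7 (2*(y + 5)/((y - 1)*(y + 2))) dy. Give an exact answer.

Factor the denominator: y**2 + y - 2 = (y + 2)(y - 1).
Partial fractions: 2*(y + 5)/((y - 1)*(y + 2)) = -2/(y + 2) + 4/(y - 1).
An antiderivative is F(y) = 4*log(y - 1) - 2*log(y + 2).
Then F(7) - F(3) = (log(16)) - (log(16/25)) = log(25).

log(25)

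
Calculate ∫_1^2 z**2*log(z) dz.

Integrate by parts once (u = ln z, dv = z**2 dz).
An antiderivative is F(z) = z**3*(3*log(z) - 1)/9.
Then F(2) - F(1) = (-8/9 + 8*log(2)/3) - (-1/9) = -7/9 + 8*log(2)/3.

-7/9 + 8*log(2)/3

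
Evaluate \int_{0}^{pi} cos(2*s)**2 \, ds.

pi/2

Use the identity cos^2(2*s) = (1 + cos(4*s))/2.
An antiderivative is F(s) = s/2 + sin(4*s)/8.
Then F(pi) - F(0) = (pi/2) - (0) = pi/2.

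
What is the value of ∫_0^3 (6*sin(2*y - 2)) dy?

Let u = 2*y - 2, so du = 2 dy. When y = 0, u = -2; when y = 3, u = 4.
The integral becomes 3·∫ sin(u) du from -2 to 4, with antiderivative -3*cos(u).
Back in y: F(y) = -3*cos(2*y - 2).
Then F(3) - F(0) = (-3*cos(4)) - (-3*cos(2)) = 3*cos(2) - 3*cos(4).

3*cos(2) - 3*cos(4)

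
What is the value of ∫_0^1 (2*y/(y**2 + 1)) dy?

Let u = y**2 + 1, so du = 2*y dy. When y = 0, u = 1; when y = 1, u = 2.
The integral becomes ∫ 1/u du from 1 to 2, with antiderivative log(u).
Back in y: F(y) = log(y**2 + 1).
Then F(1) - F(0) = (log(2)) - (0) = log(2).

log(2)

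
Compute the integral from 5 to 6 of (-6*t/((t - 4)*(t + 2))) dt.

Factor the denominator: t**2 - 2*t - 8 = (t + 2)(t - 4).
Partial fractions: -6*t/((t - 4)*(t + 2)) = -2/(t + 2) - 4/(t - 4).
An antiderivative is F(t) = -4*log(t - 4) - 2*log(t + 2).
Then F(6) - F(5) = (-10*log(2)) - (-log(49)) = -10*log(2) + 2*log(7).

-10*log(2) + 2*log(7)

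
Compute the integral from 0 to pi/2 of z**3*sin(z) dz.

Integrate by parts 3 times (u = z^3, dv = sin(z) dz).
An antiderivative is F(z) = -z**3*cos(z) + 3*z**2*sin(z) + 6*z*cos(z) - 6*sin(z).
Then F(pi/2) - F(0) = (-6 + 3*pi**2/4) - (0) = -6 + 3*pi**2/4.

-6 + 3*pi**2/4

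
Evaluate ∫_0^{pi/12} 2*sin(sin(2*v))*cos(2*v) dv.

1 - cos(1/2)

Let u = sin(2*v), so du = 2*cos(2*v) dv. When v = 0, u = 0; when v = pi/12, u = 1/2.
The integral becomes ∫ sin(u) du from 0 to 1/2, with antiderivative -cos(u).
Back in v: F(v) = -cos(sin(2*v)).
Then F(pi/12) - F(0) = (-cos(1/2)) - (-1) = 1 - cos(1/2).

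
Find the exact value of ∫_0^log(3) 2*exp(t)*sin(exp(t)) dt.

2*cos(1) - 2*cos(3)

Let u = exp(t), so du = exp(t) dt. When t = 0, u = 1; when t = log(3), u = 3.
The integral becomes 2·∫ sin(u) du from 1 to 3, with antiderivative -2*cos(u).
Back in t: F(t) = -2*cos(exp(t)).
Then F(log(3)) - F(0) = (-2*cos(3)) - (-2*cos(1)) = 2*cos(1) - 2*cos(3).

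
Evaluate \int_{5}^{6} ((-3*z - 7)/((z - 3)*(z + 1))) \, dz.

Factor the denominator: z**2 - 2*z - 3 = (z + 1)(z - 3).
Partial fractions: (-3*z - 7)/((z - 3)*(z + 1)) = 1/(z + 1) - 4/(z - 3).
An antiderivative is F(z) = -4*log(z - 3) + log(z + 1).
Then F(6) - F(5) = (log(7/81)) - (log(3/8)) = -5*log(3) + log(7) + 3*log(2).

-5*log(3) + log(7) + 3*log(2)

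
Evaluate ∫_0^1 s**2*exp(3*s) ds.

-2/27 + 5*exp(3)/27

Integrate by parts twice (u = s^2, dv = exp(3*s) ds).
An antiderivative is F(s) = (9*s**2 - 6*s + 2)*exp(3*s)/27.
Then F(1) - F(0) = (5*exp(3)/27) - (2/27) = -2/27 + 5*exp(3)/27.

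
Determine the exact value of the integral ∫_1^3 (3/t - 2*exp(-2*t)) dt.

An antiderivative is F(t) = 3*log(t) + exp(-2*t).
Then F(3) - F(1) = (exp(-6) + 3*log(3)) - (exp(-2)) = -exp(-2) + exp(-6) + 3*log(3).

-exp(-2) + exp(-6) + 3*log(3)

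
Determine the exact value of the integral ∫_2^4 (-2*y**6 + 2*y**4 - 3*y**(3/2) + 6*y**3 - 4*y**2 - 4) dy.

By the power rule, an antiderivative is F(y) = -2*y**7/7 - 6*y**(5/2)/5 + 2*y**5/5 + 3*y**4/2 - 4*y**3/3 - 4*y.
Then F(4) - F(2) = (-422864/105) - (-1936/105 - 24*sqrt(2)/5) = -420928/105 + 24*sqrt(2)/5.

-420928/105 + 24*sqrt(2)/5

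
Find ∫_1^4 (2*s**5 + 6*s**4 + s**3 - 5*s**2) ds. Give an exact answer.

By the power rule, an antiderivative is F(s) = s**6/3 + 6*s**5/5 + s**4/4 - 5*s**3/3.
Then F(4) - F(1) = (38272/15) - (7/60) = 51027/20.

51027/20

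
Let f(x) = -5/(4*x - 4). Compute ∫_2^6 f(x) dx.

-5*log(5)/4

An antiderivative is F(x) = -5*log(4*x - 4)/4.
Then F(6) - F(2) = (-5*log(20)/4) - (-5*log(2)/2) = -5*log(5)/4.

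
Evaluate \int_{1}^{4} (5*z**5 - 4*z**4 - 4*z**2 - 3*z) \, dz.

12438/5

By the power rule, an antiderivative is F(z) = 5*z**6/6 - 4*z**5/5 - 4*z**3/3 - 3*z**2/2.
Then F(4) - F(1) = (12424/5) - (-14/5) = 12438/5.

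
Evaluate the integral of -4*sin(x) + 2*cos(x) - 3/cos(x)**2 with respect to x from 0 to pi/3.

-2*sqrt(3) - 2

An antiderivative is F(x) = 2*sin(x) + 4*cos(x) - 3*tan(x).
Then F(pi/3) - F(0) = (2 - 2*sqrt(3)) - (4) = -2*sqrt(3) - 2.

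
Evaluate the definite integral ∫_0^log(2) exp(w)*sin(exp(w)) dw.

Let u = exp(w), so du = exp(w) dw. When w = 0, u = 1; when w = log(2), u = 2.
The integral becomes ∫ sin(u) du from 1 to 2, with antiderivative -cos(u).
Back in w: F(w) = -cos(exp(w)).
Then F(log(2)) - F(0) = (-cos(2)) - (-cos(1)) = -cos(2) + cos(1).

-cos(2) + cos(1)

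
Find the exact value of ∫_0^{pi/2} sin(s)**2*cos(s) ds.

1/3

Let u = sin(s), so du = cos(s) ds. When s = 0, u = 0; when s = pi/2, u = 1.
The integral becomes ∫ u**2 du from 0 to 1, with antiderivative u**3/3.
Back in s: F(s) = sin(s)**3/3.
Then F(pi/2) - F(0) = (1/3) - (0) = 1/3.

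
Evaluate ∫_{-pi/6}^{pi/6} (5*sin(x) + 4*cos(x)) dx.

4

An antiderivative is F(x) = 4*sin(x) - 5*cos(x).
Then F(pi/6) - F(-pi/6) = (2 - 5*sqrt(3)/2) - (-5*sqrt(3)/2 - 2) = 4.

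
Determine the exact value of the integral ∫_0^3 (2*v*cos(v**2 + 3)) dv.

Let u = v**2 + 3, so du = 2*v dv. When v = 0, u = 3; when v = 3, u = 12.
The integral becomes ∫ cos(u) du from 3 to 12, with antiderivative sin(u).
Back in v: F(v) = sin(v**2 + 3).
Then F(3) - F(0) = (sin(12)) - (sin(3)) = sin(12) - sin(3).

sin(12) - sin(3)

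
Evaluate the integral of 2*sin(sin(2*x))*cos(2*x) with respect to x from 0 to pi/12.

1 - cos(1/2)

Let u = sin(2*x), so du = 2*cos(2*x) dx. When x = 0, u = 0; when x = pi/12, u = 1/2.
The integral becomes ∫ sin(u) du from 0 to 1/2, with antiderivative -cos(u).
Back in x: F(x) = -cos(sin(2*x)).
Then F(pi/12) - F(0) = (-cos(1/2)) - (-1) = 1 - cos(1/2).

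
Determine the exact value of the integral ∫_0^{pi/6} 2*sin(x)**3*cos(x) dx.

Let u = sin(x), so du = cos(x) dx. When x = 0, u = 0; when x = pi/6, u = 1/2.
The integral becomes 2·∫ u**3 du from 0 to 1/2, with antiderivative u**4/2.
Back in x: F(x) = sin(x)**4/2.
Then F(pi/6) - F(0) = (1/32) - (0) = 1/32.

1/32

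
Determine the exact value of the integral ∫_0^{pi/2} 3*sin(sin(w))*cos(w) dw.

3 - 3*cos(1)

Let u = sin(w), so du = cos(w) dw. When w = 0, u = 0; when w = pi/2, u = 1.
The integral becomes 3·∫ sin(u) du from 0 to 1, with antiderivative -3*cos(u).
Back in w: F(w) = -3*cos(sin(w)).
Then F(pi/2) - F(0) = (-3*cos(1)) - (-3) = 3 - 3*cos(1).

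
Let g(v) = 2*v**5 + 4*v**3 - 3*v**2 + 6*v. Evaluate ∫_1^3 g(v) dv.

By the power rule, an antiderivative is F(v) = v**6/3 + v**4 - v**3 + 3*v**2.
Then F(3) - F(1) = (324) - (10/3) = 962/3.

962/3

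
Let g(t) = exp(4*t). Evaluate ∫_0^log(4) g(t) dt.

Let u = exp(t), so du = exp(t) dt. When t = 0, u = 1; when t = log(4), u = 4.
The integral becomes ∫ u**3 du from 1 to 4, with antiderivative u**4/4.
Back in t: F(t) = exp(4*t)/4.
Then F(log(4)) - F(0) = (64) - (1/4) = 255/4.

255/4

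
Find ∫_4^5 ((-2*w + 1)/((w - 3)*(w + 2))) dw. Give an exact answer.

Factor the denominator: w**2 - w - 6 = (w + 2)(w - 3).
Partial fractions: (-2*w + 1)/((w - 3)*(w + 2)) = -1/(w + 2) - 1/(w - 3).
An antiderivative is F(w) = -log(w - 3) - log(w + 2).
Then F(5) - F(4) = (-log(14)) - (-log(6)) = log(3/7).

log(3/7)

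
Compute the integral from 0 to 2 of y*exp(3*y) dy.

1/9 + 5*exp(6)/9

Integrate by parts once (u = y, dv = exp(3*y) dy).
An antiderivative is F(y) = (3*y - 1)*exp(3*y)/9.
Then F(2) - F(0) = (5*exp(6)/9) - (-1/9) = 1/9 + 5*exp(6)/9.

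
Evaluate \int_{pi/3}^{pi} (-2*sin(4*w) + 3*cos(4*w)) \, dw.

An antiderivative is F(w) = 3*sin(4*w)/4 + cos(4*w)/2.
Then F(pi) - F(pi/3) = (1/2) - (-3*sqrt(3)/8 - 1/4) = 3*sqrt(3)/8 + 3/4.

3*sqrt(3)/8 + 3/4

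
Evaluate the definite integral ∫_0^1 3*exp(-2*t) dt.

3/2 - 3*exp(-2)/2

An antiderivative is F(t) = -3*exp(-2*t)/2.
Then F(1) - F(0) = (-3*exp(-2)/2) - (-3/2) = 3/2 - 3*exp(-2)/2.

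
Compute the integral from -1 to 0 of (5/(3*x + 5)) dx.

An antiderivative is F(x) = 5*log(3*x + 5)/3.
Then F(0) - F(-1) = (5*log(5)/3) - (5*log(2)/3) = -5*log(2)/3 + 5*log(5)/3.

-5*log(2)/3 + 5*log(5)/3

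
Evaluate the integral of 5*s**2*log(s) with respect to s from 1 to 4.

Integrate by parts once (u = ln s, dv = 5*s**2 ds).
An antiderivative is F(s) = 5*s**3*(3*log(s) - 1)/9.
Then F(4) - F(1) = (-320/9 + 640*log(2)/3) - (-5/9) = -35 + 640*log(2)/3.

-35 + 640*log(2)/3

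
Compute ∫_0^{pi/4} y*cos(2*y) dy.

-1/4 + pi/8

Integrate by parts once (u = y, dv = cos(2*y) dy).
An antiderivative is F(y) = y*sin(2*y)/2 + cos(2*y)/4.
Then F(pi/4) - F(0) = (pi/8) - (1/4) = -1/4 + pi/8.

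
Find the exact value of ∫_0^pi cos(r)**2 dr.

Use the identity cos^2(r) = (1 + cos(2*r))/2.
An antiderivative is F(r) = r/2 + sin(2*r)/4.
Then F(pi) - F(0) = (pi/2) - (0) = pi/2.

pi/2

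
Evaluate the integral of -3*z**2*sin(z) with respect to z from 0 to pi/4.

-3*sqrt(2) - 3*sqrt(2)*pi/4 + 3*sqrt(2)*pi**2/32 + 6

Integrate by parts twice (u = z^2, dv = -3*sin(z) dz).
An antiderivative is F(z) = 3*z**2*cos(z) - 6*z*sin(z) - 6*cos(z).
Then F(pi/4) - F(0) = (3*sqrt(2)*(-32 - 8*pi + pi**2)/32) - (-6) = -3*sqrt(2) - 3*sqrt(2)*pi/4 + 3*sqrt(2)*pi**2/32 + 6.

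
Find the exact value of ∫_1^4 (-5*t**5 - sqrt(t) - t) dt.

-10274/3

By the power rule, an antiderivative is F(t) = -5*t**6/6 - 2*t**(3/2)/3 - t**2/2.
Then F(4) - F(1) = (-10280/3) - (-2) = -10274/3.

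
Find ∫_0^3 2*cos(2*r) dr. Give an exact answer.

sin(6)

Let u = 2*r, so du = 2 dr. When r = 0, u = 0; when r = 3, u = 6.
The integral becomes ∫ cos(u) du from 0 to 6, with antiderivative sin(u).
Back in r: F(r) = sin(2*r).
Then F(3) - F(0) = (sin(6)) - (0) = sin(6).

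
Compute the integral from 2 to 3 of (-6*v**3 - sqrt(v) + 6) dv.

-183/2 - 2*sqrt(3) + 4*sqrt(2)/3

By the power rule, an antiderivative is F(v) = -3*v**4/2 - 2*v**(3/2)/3 + 6*v.
Then F(3) - F(2) = (-207/2 - 2*sqrt(3)) - (-12 - 4*sqrt(2)/3) = -183/2 - 2*sqrt(3) + 4*sqrt(2)/3.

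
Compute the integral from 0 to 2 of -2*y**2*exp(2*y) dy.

Integrate by parts twice (u = y^2, dv = -2*exp(2*y) dy).
An antiderivative is F(y) = (-2*y**2 + 2*y - 1)*exp(2*y)/2.
Then F(2) - F(0) = (-5*exp(4)/2) - (-1/2) = 1/2 - 5*exp(4)/2.

1/2 - 5*exp(4)/2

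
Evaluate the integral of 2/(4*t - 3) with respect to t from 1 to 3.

An antiderivative is F(t) = log(4*t - 3)/2.
Then F(3) - F(1) = (log(3)) - (0) = log(3).

log(3)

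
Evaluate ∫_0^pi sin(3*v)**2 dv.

Use the identity sin^2(3*v) = (1 - cos(6*v))/2.
An antiderivative is F(v) = v/2 - sin(6*v)/12.
Then F(pi) - F(0) = (pi/2) - (0) = pi/2.

pi/2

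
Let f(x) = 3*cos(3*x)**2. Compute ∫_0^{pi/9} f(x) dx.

sqrt(3)/8 + pi/6

Use the identity cos^2(3*x) = (1 + cos(6*x))/2.
An antiderivative is F(x) = 3*x/2 + sin(6*x)/4.
Then F(pi/9) - F(0) = (sqrt(3)/8 + pi/6) - (0) = sqrt(3)/8 + pi/6.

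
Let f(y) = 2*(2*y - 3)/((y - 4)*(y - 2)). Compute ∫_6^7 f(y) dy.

Factor the denominator: y**2 - 6*y + 8 = (y - 2)(y - 4).
Partial fractions: 2*(2*y - 3)/((y - 4)*(y - 2)) = -1/(y - 2) + 5/(y - 4).
An antiderivative is F(y) = 5*log(y - 4) - log(y - 2).
Then F(7) - F(6) = (-log(5) + 5*log(3)) - (log(8)) = -3*log(2) - log(5) + 5*log(3).

-3*log(2) - log(5) + 5*log(3)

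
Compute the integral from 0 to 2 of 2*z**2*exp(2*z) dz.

-1/2 + 5*exp(4)/2

Integrate by parts twice (u = z^2, dv = 2*exp(2*z) dz).
An antiderivative is F(z) = (2*z**2 - 2*z + 1)*exp(2*z)/2.
Then F(2) - F(0) = (5*exp(4)/2) - (1/2) = -1/2 + 5*exp(4)/2.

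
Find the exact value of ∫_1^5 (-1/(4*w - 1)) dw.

-log(19)/4 + log(3)/4

An antiderivative is F(w) = -log(4*w - 1)/4.
Then F(5) - F(1) = (-log(19)/4) - (-log(3)/4) = -log(19)/4 + log(3)/4.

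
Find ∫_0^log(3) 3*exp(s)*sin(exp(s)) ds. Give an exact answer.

3*cos(1) - 3*cos(3)

Let u = exp(s), so du = exp(s) ds. When s = 0, u = 1; when s = log(3), u = 3.
The integral becomes 3·∫ sin(u) du from 1 to 3, with antiderivative -3*cos(u).
Back in s: F(s) = -3*cos(exp(s)).
Then F(log(3)) - F(0) = (-3*cos(3)) - (-3*cos(1)) = 3*cos(1) - 3*cos(3).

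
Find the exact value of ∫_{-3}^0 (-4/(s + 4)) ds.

An antiderivative is F(s) = -4*log(s + 4).
Then F(0) - F(-3) = (-8*log(2)) - (0) = -8*log(2).

-8*log(2)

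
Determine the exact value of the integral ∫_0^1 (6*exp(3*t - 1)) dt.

-(2 - 2*exp(3))*exp(-1)

Let u = 3*t - 1, so du = 3 dt. When t = 0, u = -1; when t = 1, u = 2.
The integral becomes 2·∫ exp(u) du from -1 to 2, with antiderivative 2*exp(u).
Back in t: F(t) = 2*exp(3*t - 1).
Then F(1) - F(0) = (2*exp(2)) - (2*exp(-1)) = -(2 - 2*exp(3))*exp(-1).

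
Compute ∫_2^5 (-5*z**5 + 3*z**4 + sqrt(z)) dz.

By the power rule, an antiderivative is F(z) = -5*z**6/6 + 3*z**5/5 + 2*z**(3/2)/3.
Then F(5) - F(2) = (-66875/6 + 10*sqrt(5)/3) - (-512/15 + 4*sqrt(2)/3) = -111117/10 - 4*sqrt(2)/3 + 10*sqrt(5)/3.

-111117/10 - 4*sqrt(2)/3 + 10*sqrt(5)/3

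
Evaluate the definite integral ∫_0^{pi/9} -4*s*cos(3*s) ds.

Integrate by parts once (u = s, dv = -4*cos(3*s) ds).
An antiderivative is F(s) = -4*s*sin(3*s)/3 - 4*cos(3*s)/9.
Then F(pi/9) - F(0) = (-2*sqrt(3)*pi/27 - 2/9) - (-4/9) = -2*sqrt(3)*pi/27 + 2/9.

-2*sqrt(3)*pi/27 + 2/9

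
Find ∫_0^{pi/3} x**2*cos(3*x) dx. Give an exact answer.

-2*pi/27

Integrate by parts twice (u = x^2, dv = cos(3*x) dx).
An antiderivative is F(x) = x**2*sin(3*x)/3 + 2*x*cos(3*x)/9 - 2*sin(3*x)/27.
Then F(pi/3) - F(0) = (-2*pi/27) - (0) = -2*pi/27.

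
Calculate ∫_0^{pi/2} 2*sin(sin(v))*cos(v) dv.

Let u = sin(v), so du = cos(v) dv. When v = 0, u = 0; when v = pi/2, u = 1.
The integral becomes 2·∫ sin(u) du from 0 to 1, with antiderivative -2*cos(u).
Back in v: F(v) = -2*cos(sin(v)).
Then F(pi/2) - F(0) = (-2*cos(1)) - (-2) = 2 - 2*cos(1).

2 - 2*cos(1)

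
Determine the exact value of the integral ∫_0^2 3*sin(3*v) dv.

1 - cos(6)

Let u = 3*v, so du = 3 dv. When v = 0, u = 0; when v = 2, u = 6.
The integral becomes ∫ sin(u) du from 0 to 6, with antiderivative -cos(u).
Back in v: F(v) = -cos(3*v).
Then F(2) - F(0) = (-cos(6)) - (-1) = 1 - cos(6).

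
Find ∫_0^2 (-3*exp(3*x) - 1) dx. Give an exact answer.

An antiderivative is F(x) = -exp(3*x) - x.
Then F(2) - F(0) = (-exp(6) - 2) - (-1) = -exp(6) - 1.

-exp(6) - 1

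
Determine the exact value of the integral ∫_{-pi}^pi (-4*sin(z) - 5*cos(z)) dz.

An antiderivative is F(z) = -5*sin(z) + 4*cos(z).
Then F(pi) - F(-pi) = (-4) - (-4) = 0.

0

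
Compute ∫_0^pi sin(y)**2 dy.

Use the identity sin^2(y) = (1 - cos(2*y))/2.
An antiderivative is F(y) = y/2 - sin(2*y)/4.
Then F(pi) - F(0) = (pi/2) - (0) = pi/2.

pi/2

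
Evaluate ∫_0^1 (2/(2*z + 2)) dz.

Let u = 2*z + 2, so du = 2 dz. When z = 0, u = 2; when z = 1, u = 4.
The integral becomes ∫ 1/u du from 2 to 4, with antiderivative log(u).
Back in z: F(z) = log(2*z + 2).
Then F(1) - F(0) = (log(4)) - (log(2)) = log(2).

log(2)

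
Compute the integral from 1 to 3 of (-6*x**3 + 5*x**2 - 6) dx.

By the power rule, an antiderivative is F(x) = -3*x**4/2 + 5*x**3/3 - 6*x.
Then F(3) - F(1) = (-189/2) - (-35/6) = -266/3.

-266/3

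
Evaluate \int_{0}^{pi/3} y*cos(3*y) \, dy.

Integrate by parts once (u = y, dv = cos(3*y) dy).
An antiderivative is F(y) = y*sin(3*y)/3 + cos(3*y)/9.
Then F(pi/3) - F(0) = (-1/9) - (1/9) = -2/9.

-2/9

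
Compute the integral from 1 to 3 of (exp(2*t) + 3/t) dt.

-exp(2)/2 + log(27) + exp(6)/2

An antiderivative is F(t) = exp(2*t)/2 + 3*log(t).
Then F(3) - F(1) = (log(27) + exp(6)/2) - (exp(2)/2) = -exp(2)/2 + log(27) + exp(6)/2.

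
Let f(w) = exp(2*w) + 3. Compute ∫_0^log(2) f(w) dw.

3/2 + log(8)

An antiderivative is F(w) = exp(2*w)/2 + 3*w.
Then F(log(2)) - F(0) = (2 + log(8)) - (1/2) = 3/2 + log(8).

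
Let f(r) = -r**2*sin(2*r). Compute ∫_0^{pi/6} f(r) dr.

-sqrt(3)*pi/24 + pi**2/144 + 1/8

Integrate by parts twice (u = r^2, dv = -sin(2*r) dr).
An antiderivative is F(r) = r**2*cos(2*r)/2 - r*sin(2*r)/2 - cos(2*r)/4.
Then F(pi/6) - F(0) = (-sqrt(3)*pi/24 - 1/8 + pi**2/144) - (-1/4) = -sqrt(3)*pi/24 + pi**2/144 + 1/8.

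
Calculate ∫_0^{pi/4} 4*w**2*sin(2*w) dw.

Integrate by parts twice (u = w^2, dv = 4*sin(2*w) dw).
An antiderivative is F(w) = -2*w**2*cos(2*w) + 2*w*sin(2*w) + cos(2*w).
Then F(pi/4) - F(0) = (pi/2) - (1) = -1 + pi/2.

-1 + pi/2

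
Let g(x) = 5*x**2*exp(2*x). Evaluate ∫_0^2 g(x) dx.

Integrate by parts twice (u = x^2, dv = 5*exp(2*x) dx).
An antiderivative is F(x) = (10*x**2 - 10*x + 5)*exp(2*x)/4.
Then F(2) - F(0) = (25*exp(4)/4) - (5/4) = -5/4 + 25*exp(4)/4.

-5/4 + 25*exp(4)/4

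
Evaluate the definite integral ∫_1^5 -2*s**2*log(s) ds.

Integrate by parts once (u = ln s, dv = -2*s**2 ds).
An antiderivative is F(s) = -2*s**3*(3*log(s) - 1)/9.
Then F(5) - F(1) = (250/9 - 250*log(5)/3) - (2/9) = 248/9 - 250*log(5)/3.

248/9 - 250*log(5)/3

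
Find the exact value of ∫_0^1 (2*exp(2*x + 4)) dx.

Let u = 2*x + 4, so du = 2 dx. When x = 0, u = 4; when x = 1, u = 6.
The integral becomes ∫ exp(u) du from 4 to 6, with antiderivative exp(u).
Back in x: F(x) = exp(2*x + 4).
Then F(1) - F(0) = (exp(6)) - (exp(4)) = -exp(4) + exp(6).

-exp(4) + exp(6)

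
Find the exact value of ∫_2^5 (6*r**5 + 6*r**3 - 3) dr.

32931/2

By the power rule, an antiderivative is F(r) = r**6 + 3*r**4/2 - 3*r.
Then F(5) - F(2) = (33095/2) - (82) = 32931/2.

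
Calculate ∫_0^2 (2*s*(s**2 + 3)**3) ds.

580

Let u = s**2 + 3, so du = 2*s ds. When s = 0, u = 3; when s = 2, u = 7.
The integral becomes ∫ u**3 du from 3 to 7, with antiderivative u**4/4.
Back in s: F(s) = (s**2 + 3)**4/4.
Then F(2) - F(0) = (2401/4) - (81/4) = 580.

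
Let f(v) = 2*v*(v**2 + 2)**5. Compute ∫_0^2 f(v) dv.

23296/3

Let u = v**2 + 2, so du = 2*v dv. When v = 0, u = 2; when v = 2, u = 6.
The integral becomes ∫ u**5 du from 2 to 6, with antiderivative u**6/6.
Back in v: F(v) = (v**2 + 2)**6/6.
Then F(2) - F(0) = (7776) - (32/3) = 23296/3.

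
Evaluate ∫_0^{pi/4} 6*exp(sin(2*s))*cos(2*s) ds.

-3 + 3*E

Let u = sin(2*s), so du = 2*cos(2*s) ds. When s = 0, u = 0; when s = pi/4, u = 1.
The integral becomes 3·∫ exp(u) du from 0 to 1, with antiderivative 3*exp(u).
Back in s: F(s) = 3*exp(sin(2*s)).
Then F(pi/4) - F(0) = (3*E) - (3) = -3 + 3*E.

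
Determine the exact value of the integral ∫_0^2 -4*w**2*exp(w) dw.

8 - 8*exp(2)

Integrate by parts twice (u = w^2, dv = -4*exp(w) dw).
An antiderivative is F(w) = (-4*w**2 + 8*w - 8)*exp(w).
Then F(2) - F(0) = (-8*exp(2)) - (-8) = 8 - 8*exp(2).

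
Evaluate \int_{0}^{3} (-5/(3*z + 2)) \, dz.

-5*log(11)/3 + 5*log(2)/3

An antiderivative is F(z) = -5*log(3*z + 2)/3.
Then F(3) - F(0) = (-5*log(11)/3) - (-5*log(2)/3) = -5*log(11)/3 + 5*log(2)/3.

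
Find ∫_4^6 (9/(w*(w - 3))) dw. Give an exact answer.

log(8)

Factor the denominator: w**2 - 3*w = w(w - 3).
Partial fractions: 9/(w*(w - 3)) = -3/w + 3/(w - 3).
An antiderivative is F(w) = -3*log(w) + 3*log(w - 3).
Then F(6) - F(4) = (-log(8)) - (-log(64)) = log(8).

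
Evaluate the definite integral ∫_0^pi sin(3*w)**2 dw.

pi/2

Use the identity sin^2(3*w) = (1 - cos(6*w))/2.
An antiderivative is F(w) = w/2 - sin(6*w)/12.
Then F(pi) - F(0) = (pi/2) - (0) = pi/2.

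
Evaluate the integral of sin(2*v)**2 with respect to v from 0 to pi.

pi/2

Use the identity sin^2(2*v) = (1 - cos(4*v))/2.
An antiderivative is F(v) = v/2 - sin(4*v)/8.
Then F(pi) - F(0) = (pi/2) - (0) = pi/2.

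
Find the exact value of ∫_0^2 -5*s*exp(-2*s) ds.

Integrate by parts once (u = s, dv = -5*exp(-2*s) ds).
An antiderivative is F(s) = (10*s + 5)*exp(-2*s)/4.
Then F(2) - F(0) = (25*exp(-4)/4) - (5/4) = -5/4 + 25*exp(-4)/4.

-5/4 + 25*exp(-4)/4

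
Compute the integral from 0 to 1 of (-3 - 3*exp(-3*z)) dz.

-4 + exp(-3)

An antiderivative is F(z) = -3*z + exp(-3*z).
Then F(1) - F(0) = (-3 + exp(-3)) - (1) = -4 + exp(-3).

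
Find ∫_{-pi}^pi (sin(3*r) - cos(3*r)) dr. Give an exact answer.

0

An antiderivative is F(r) = -sin(3*r)/3 - cos(3*r)/3.
Then F(pi) - F(-pi) = (1/3) - (1/3) = 0.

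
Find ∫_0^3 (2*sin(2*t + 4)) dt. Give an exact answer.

Let u = 2*t + 4, so du = 2 dt. When t = 0, u = 4; when t = 3, u = 10.
The integral becomes ∫ sin(u) du from 4 to 10, with antiderivative -cos(u).
Back in t: F(t) = -cos(2*t + 4).
Then F(3) - F(0) = (-cos(10)) - (-cos(4)) = cos(4) - cos(10).

cos(4) - cos(10)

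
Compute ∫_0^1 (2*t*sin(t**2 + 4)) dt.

Let u = t**2 + 4, so du = 2*t dt. When t = 0, u = 4; when t = 1, u = 5.
The integral becomes ∫ sin(u) du from 4 to 5, with antiderivative -cos(u).
Back in t: F(t) = -cos(t**2 + 4).
Then F(1) - F(0) = (-cos(5)) - (-cos(4)) = cos(4) - cos(5).

cos(4) - cos(5)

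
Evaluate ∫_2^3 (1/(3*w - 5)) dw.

An antiderivative is F(w) = log(3*w - 5)/3.
Then F(3) - F(2) = (2*log(2)/3) - (0) = 2*log(2)/3.

2*log(2)/3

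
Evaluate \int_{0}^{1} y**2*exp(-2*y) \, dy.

Integrate by parts twice (u = y^2, dv = exp(-2*y) dy).
An antiderivative is F(y) = (-2*y**2 - 2*y - 1)*exp(-2*y)/4.
Then F(1) - F(0) = (-5*exp(-2)/4) - (-1/4) = (-5 + exp(2))*exp(-2)/4.

(-5 + exp(2))*exp(-2)/4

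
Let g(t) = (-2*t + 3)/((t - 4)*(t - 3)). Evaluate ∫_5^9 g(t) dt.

-5*log(5) + 3*log(3)

Factor the denominator: t**2 - 7*t + 12 = (t - 3)(t - 4).
Partial fractions: (-2*t + 3)/((t - 4)*(t - 3)) = 3/(t - 3) - 5/(t - 4).
An antiderivative is F(t) = -5*log(t - 4) + 3*log(t - 3).
Then F(9) - F(5) = (-5*log(5) + 3*log(2) + 3*log(3)) - (log(8)) = -5*log(5) + 3*log(3).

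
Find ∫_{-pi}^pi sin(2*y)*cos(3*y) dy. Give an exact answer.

Use the identity sin(2*y)cos(3*y) = [sin(5*y) + sin(-y)]/2.
An antiderivative is F(y) = cos(y)/2 - cos(5*y)/10.
Then F(pi) - F(-pi) = (-2/5) - (-2/5) = 0.

0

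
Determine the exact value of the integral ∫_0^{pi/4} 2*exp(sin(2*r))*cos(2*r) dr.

Let u = sin(2*r), so du = 2*cos(2*r) dr. When r = 0, u = 0; when r = pi/4, u = 1.
The integral becomes ∫ exp(u) du from 0 to 1, with antiderivative exp(u).
Back in r: F(r) = exp(sin(2*r)).
Then F(pi/4) - F(0) = (E) - (1) = -1 + E.

-1 + E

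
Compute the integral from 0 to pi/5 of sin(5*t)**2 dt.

Use the identity sin^2(5*t) = (1 - cos(10*t))/2.
An antiderivative is F(t) = t/2 - sin(10*t)/20.
Then F(pi/5) - F(0) = (pi/10) - (0) = pi/10.

pi/10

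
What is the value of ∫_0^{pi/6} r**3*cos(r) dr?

-3*sqrt(3) - pi/2 + pi**3/432 + sqrt(3)*pi**2/24 + 6

Integrate by parts 3 times (u = r^3, dv = cos(r) dr).
An antiderivative is F(r) = r**3*sin(r) + 3*r**2*cos(r) - 6*r*sin(r) - 6*cos(r).
Then F(pi/6) - F(0) = (-3*sqrt(3) - pi/2 + pi**3/432 + sqrt(3)*pi**2/24) - (-6) = -3*sqrt(3) - pi/2 + pi**3/432 + sqrt(3)*pi**2/24 + 6.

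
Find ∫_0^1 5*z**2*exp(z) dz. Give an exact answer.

-10 + 5*E

Integrate by parts twice (u = z^2, dv = 5*exp(z) dz).
An antiderivative is F(z) = (5*z**2 - 10*z + 10)*exp(z).
Then F(1) - F(0) = (5*E) - (10) = -10 + 5*E.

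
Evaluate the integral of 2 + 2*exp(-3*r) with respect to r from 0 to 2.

14/3 - 2*exp(-6)/3

An antiderivative is F(r) = 2*r - 2*exp(-3*r)/3.
Then F(2) - F(0) = (4 - 2*exp(-6)/3) - (-2/3) = 14/3 - 2*exp(-6)/3.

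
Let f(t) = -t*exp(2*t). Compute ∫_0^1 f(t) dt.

-exp(2)/4 - 1/4

Integrate by parts once (u = t, dv = -exp(2*t) dt).
An antiderivative is F(t) = (-2*t + 1)*exp(2*t)/4.
Then F(1) - F(0) = (-exp(2)/4) - (1/4) = -exp(2)/4 - 1/4.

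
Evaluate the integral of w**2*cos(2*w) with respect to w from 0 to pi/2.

-pi/4

Integrate by parts twice (u = w^2, dv = cos(2*w) dw).
An antiderivative is F(w) = w**2*sin(2*w)/2 + w*cos(2*w)/2 - sin(2*w)/4.
Then F(pi/2) - F(0) = (-pi/4) - (0) = -pi/4.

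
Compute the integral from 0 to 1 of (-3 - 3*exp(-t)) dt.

-6 + 3*exp(-1)

An antiderivative is F(t) = -3*t + 3*exp(-t).
Then F(1) - F(0) = (-3 + 3*exp(-1)) - (3) = -6 + 3*exp(-1).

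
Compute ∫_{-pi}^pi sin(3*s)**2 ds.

pi

Use the identity sin^2(3*s) = (1 - cos(6*s))/2.
An antiderivative is F(s) = s/2 - sin(6*s)/12.
Then F(pi) - F(-pi) = (pi/2) - (-pi/2) = pi.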